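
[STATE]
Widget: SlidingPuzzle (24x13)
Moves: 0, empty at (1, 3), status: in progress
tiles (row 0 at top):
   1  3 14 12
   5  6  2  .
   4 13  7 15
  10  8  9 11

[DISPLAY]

┌────┬────┬────┬────┐   
│  1 │  3 │ 14 │ 12 │   
├────┼────┼────┼────┤   
│  5 │  6 │  2 │    │   
├────┼────┼────┼────┤   
│  4 │ 13 │  7 │ 15 │   
├────┼────┼────┼────┤   
│ 10 │  8 │  9 │ 11 │   
└────┴────┴────┴────┘   
Moves: 0                
                        
                        
                        


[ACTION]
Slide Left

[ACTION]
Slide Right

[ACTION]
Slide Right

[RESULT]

┌────┬────┬────┬────┐   
│  1 │  3 │ 14 │ 12 │   
├────┼────┼────┼────┤   
│  5 │    │  6 │  2 │   
├────┼────┼────┼────┤   
│  4 │ 13 │  7 │ 15 │   
├────┼────┼────┼────┤   
│ 10 │  8 │  9 │ 11 │   
└────┴────┴────┴────┘   
Moves: 2                
                        
                        
                        


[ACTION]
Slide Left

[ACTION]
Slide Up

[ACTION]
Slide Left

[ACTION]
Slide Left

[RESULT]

┌────┬────┬────┬────┐   
│  1 │  3 │ 14 │ 12 │   
├────┼────┼────┼────┤   
│  5 │  6 │  7 │  2 │   
├────┼────┼────┼────┤   
│  4 │ 13 │ 15 │    │   
├────┼────┼────┼────┤   
│ 10 │  8 │  9 │ 11 │   
└────┴────┴────┴────┘   
Moves: 5                
                        
                        
                        


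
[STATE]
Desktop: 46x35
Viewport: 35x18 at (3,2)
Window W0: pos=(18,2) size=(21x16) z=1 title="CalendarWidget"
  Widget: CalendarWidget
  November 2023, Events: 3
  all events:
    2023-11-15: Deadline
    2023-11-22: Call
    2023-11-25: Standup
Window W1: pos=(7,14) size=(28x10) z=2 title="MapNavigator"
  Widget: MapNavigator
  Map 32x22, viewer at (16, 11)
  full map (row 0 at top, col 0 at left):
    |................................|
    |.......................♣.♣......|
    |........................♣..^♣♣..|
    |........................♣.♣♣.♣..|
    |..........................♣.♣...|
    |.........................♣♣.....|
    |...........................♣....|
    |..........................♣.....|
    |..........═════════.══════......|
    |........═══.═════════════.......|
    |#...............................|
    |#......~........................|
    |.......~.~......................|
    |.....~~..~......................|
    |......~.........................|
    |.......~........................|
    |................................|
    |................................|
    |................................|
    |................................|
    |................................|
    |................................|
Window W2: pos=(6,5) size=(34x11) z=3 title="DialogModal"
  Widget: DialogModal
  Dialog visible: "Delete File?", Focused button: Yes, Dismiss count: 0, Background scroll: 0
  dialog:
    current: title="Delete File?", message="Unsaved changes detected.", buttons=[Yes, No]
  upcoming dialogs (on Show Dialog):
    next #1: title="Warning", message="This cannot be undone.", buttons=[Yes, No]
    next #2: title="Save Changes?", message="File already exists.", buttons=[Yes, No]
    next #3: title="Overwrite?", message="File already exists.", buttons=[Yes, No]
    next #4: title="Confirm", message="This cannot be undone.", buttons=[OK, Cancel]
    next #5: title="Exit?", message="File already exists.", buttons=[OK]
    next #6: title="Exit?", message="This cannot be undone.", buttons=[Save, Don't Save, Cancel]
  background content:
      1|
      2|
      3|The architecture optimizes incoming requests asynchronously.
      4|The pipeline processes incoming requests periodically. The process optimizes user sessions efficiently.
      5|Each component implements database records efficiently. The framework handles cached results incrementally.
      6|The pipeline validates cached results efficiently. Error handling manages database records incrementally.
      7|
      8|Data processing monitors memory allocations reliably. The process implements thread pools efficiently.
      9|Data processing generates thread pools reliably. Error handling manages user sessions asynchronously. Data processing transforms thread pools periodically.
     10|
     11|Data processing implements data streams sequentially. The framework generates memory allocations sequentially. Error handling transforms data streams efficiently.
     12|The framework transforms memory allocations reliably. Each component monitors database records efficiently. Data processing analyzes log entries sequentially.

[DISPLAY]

               ┏━━━━━━━━━━━━━━━━━━━
               ┃ CalendarWidget    
               ┠───────────────────
   ┏━━━━━━━━━━━━━━━━━━━━━━━━━━━━━━━
   ┃ DialogModal                   
   ┠───────────────────────────────
   ┃                               
   ┃  ┌──────────────────────────┐ 
   ┃Th│       Delete File?       │o
   ┃Th│Unsaved changes detected. │g
   ┃Ea│        [Yes]  No         │b
   ┃Th└──────────────────────────┘r
   ┃                               
   ┗━━━━━━━━━━━━━━━━━━━━━━━━━━━━━━━
    ┠──────────────────────────┨   
    ┃.......═════════.══════...┃━━━
    ┃.....═══.═════════════....┃   
    ┃..........................┃   


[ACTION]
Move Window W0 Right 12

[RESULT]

                      ┏━━━━━━━━━━━━
                      ┃ CalendarWid
                      ┠────────────
   ┏━━━━━━━━━━━━━━━━━━━━━━━━━━━━━━━
   ┃ DialogModal                   
   ┠───────────────────────────────
   ┃                               
   ┃  ┌──────────────────────────┐ 
   ┃Th│       Delete File?       │o
   ┃Th│Unsaved changes detected. │g
   ┃Ea│        [Yes]  No         │b
   ┃Th└──────────────────────────┘r
   ┃                               
   ┗━━━━━━━━━━━━━━━━━━━━━━━━━━━━━━━
    ┠──────────────────────────┨   
    ┃.......═════════.══════...┃━━━
    ┃.....═══.═════════════....┃   
    ┃..........................┃   


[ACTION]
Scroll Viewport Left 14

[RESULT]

                         ┏━━━━━━━━━
                         ┃ Calendar
                         ┠─────────
      ┏━━━━━━━━━━━━━━━━━━━━━━━━━━━━
      ┃ DialogModal                
      ┠────────────────────────────
      ┃                            
      ┃  ┌─────────────────────────
      ┃Th│       Delete File?      
      ┃Th│Unsaved changes detected.
      ┃Ea│        [Yes]  No        
      ┃Th└─────────────────────────
      ┃                            
      ┗━━━━━━━━━━━━━━━━━━━━━━━━━━━━
       ┠──────────────────────────┨
       ┃.......═════════.══════...┃
       ┃.....═══.═════════════....┃
       ┃..........................┃


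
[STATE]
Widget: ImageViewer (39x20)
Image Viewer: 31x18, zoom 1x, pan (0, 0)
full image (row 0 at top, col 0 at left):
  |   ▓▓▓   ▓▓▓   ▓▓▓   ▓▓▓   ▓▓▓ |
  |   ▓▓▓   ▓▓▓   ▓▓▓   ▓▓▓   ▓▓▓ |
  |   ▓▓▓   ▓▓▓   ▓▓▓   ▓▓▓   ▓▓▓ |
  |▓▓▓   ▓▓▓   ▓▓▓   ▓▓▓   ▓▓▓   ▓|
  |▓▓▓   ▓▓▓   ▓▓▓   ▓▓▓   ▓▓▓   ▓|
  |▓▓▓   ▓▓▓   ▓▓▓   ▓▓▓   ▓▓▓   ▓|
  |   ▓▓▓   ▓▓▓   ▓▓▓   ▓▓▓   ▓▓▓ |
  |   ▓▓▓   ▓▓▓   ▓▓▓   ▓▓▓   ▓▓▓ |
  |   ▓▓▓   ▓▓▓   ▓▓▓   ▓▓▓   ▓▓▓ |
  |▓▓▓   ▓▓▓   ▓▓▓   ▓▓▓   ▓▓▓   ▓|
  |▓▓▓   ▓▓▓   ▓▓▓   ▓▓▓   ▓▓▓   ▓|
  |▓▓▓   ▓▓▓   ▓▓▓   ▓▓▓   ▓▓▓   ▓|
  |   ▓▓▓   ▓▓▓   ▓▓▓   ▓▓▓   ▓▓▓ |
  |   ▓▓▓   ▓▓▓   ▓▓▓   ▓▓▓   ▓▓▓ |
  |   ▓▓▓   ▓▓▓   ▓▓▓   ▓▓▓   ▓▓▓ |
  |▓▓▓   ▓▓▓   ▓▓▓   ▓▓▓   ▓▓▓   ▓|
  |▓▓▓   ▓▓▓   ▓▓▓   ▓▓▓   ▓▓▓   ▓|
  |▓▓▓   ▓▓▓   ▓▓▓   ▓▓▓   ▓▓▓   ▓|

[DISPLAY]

   ▓▓▓   ▓▓▓   ▓▓▓   ▓▓▓   ▓▓▓         
   ▓▓▓   ▓▓▓   ▓▓▓   ▓▓▓   ▓▓▓         
   ▓▓▓   ▓▓▓   ▓▓▓   ▓▓▓   ▓▓▓         
▓▓▓   ▓▓▓   ▓▓▓   ▓▓▓   ▓▓▓   ▓        
▓▓▓   ▓▓▓   ▓▓▓   ▓▓▓   ▓▓▓   ▓        
▓▓▓   ▓▓▓   ▓▓▓   ▓▓▓   ▓▓▓   ▓        
   ▓▓▓   ▓▓▓   ▓▓▓   ▓▓▓   ▓▓▓         
   ▓▓▓   ▓▓▓   ▓▓▓   ▓▓▓   ▓▓▓         
   ▓▓▓   ▓▓▓   ▓▓▓   ▓▓▓   ▓▓▓         
▓▓▓   ▓▓▓   ▓▓▓   ▓▓▓   ▓▓▓   ▓        
▓▓▓   ▓▓▓   ▓▓▓   ▓▓▓   ▓▓▓   ▓        
▓▓▓   ▓▓▓   ▓▓▓   ▓▓▓   ▓▓▓   ▓        
   ▓▓▓   ▓▓▓   ▓▓▓   ▓▓▓   ▓▓▓         
   ▓▓▓   ▓▓▓   ▓▓▓   ▓▓▓   ▓▓▓         
   ▓▓▓   ▓▓▓   ▓▓▓   ▓▓▓   ▓▓▓         
▓▓▓   ▓▓▓   ▓▓▓   ▓▓▓   ▓▓▓   ▓        
▓▓▓   ▓▓▓   ▓▓▓   ▓▓▓   ▓▓▓   ▓        
▓▓▓   ▓▓▓   ▓▓▓   ▓▓▓   ▓▓▓   ▓        
                                       
                                       


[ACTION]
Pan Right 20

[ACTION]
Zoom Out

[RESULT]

 ▓▓▓   ▓▓▓                             
 ▓▓▓   ▓▓▓                             
 ▓▓▓   ▓▓▓                             
▓   ▓▓▓   ▓                            
▓   ▓▓▓   ▓                            
▓   ▓▓▓   ▓                            
 ▓▓▓   ▓▓▓                             
 ▓▓▓   ▓▓▓                             
 ▓▓▓   ▓▓▓                             
▓   ▓▓▓   ▓                            
▓   ▓▓▓   ▓                            
▓   ▓▓▓   ▓                            
 ▓▓▓   ▓▓▓                             
 ▓▓▓   ▓▓▓                             
 ▓▓▓   ▓▓▓                             
▓   ▓▓▓   ▓                            
▓   ▓▓▓   ▓                            
▓   ▓▓▓   ▓                            
                                       
                                       


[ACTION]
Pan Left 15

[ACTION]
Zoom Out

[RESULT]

▓   ▓▓▓   ▓▓▓   ▓▓▓   ▓▓▓              
▓   ▓▓▓   ▓▓▓   ▓▓▓   ▓▓▓              
▓   ▓▓▓   ▓▓▓   ▓▓▓   ▓▓▓              
 ▓▓▓   ▓▓▓   ▓▓▓   ▓▓▓   ▓             
 ▓▓▓   ▓▓▓   ▓▓▓   ▓▓▓   ▓             
 ▓▓▓   ▓▓▓   ▓▓▓   ▓▓▓   ▓             
▓   ▓▓▓   ▓▓▓   ▓▓▓   ▓▓▓              
▓   ▓▓▓   ▓▓▓   ▓▓▓   ▓▓▓              
▓   ▓▓▓   ▓▓▓   ▓▓▓   ▓▓▓              
 ▓▓▓   ▓▓▓   ▓▓▓   ▓▓▓   ▓             
 ▓▓▓   ▓▓▓   ▓▓▓   ▓▓▓   ▓             
 ▓▓▓   ▓▓▓   ▓▓▓   ▓▓▓   ▓             
▓   ▓▓▓   ▓▓▓   ▓▓▓   ▓▓▓              
▓   ▓▓▓   ▓▓▓   ▓▓▓   ▓▓▓              
▓   ▓▓▓   ▓▓▓   ▓▓▓   ▓▓▓              
 ▓▓▓   ▓▓▓   ▓▓▓   ▓▓▓   ▓             
 ▓▓▓   ▓▓▓   ▓▓▓   ▓▓▓   ▓             
 ▓▓▓   ▓▓▓   ▓▓▓   ▓▓▓   ▓             
                                       
                                       


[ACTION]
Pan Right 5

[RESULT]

▓▓   ▓▓▓   ▓▓▓   ▓▓▓                   
▓▓   ▓▓▓   ▓▓▓   ▓▓▓                   
▓▓   ▓▓▓   ▓▓▓   ▓▓▓                   
  ▓▓▓   ▓▓▓   ▓▓▓   ▓                  
  ▓▓▓   ▓▓▓   ▓▓▓   ▓                  
  ▓▓▓   ▓▓▓   ▓▓▓   ▓                  
▓▓   ▓▓▓   ▓▓▓   ▓▓▓                   
▓▓   ▓▓▓   ▓▓▓   ▓▓▓                   
▓▓   ▓▓▓   ▓▓▓   ▓▓▓                   
  ▓▓▓   ▓▓▓   ▓▓▓   ▓                  
  ▓▓▓   ▓▓▓   ▓▓▓   ▓                  
  ▓▓▓   ▓▓▓   ▓▓▓   ▓                  
▓▓   ▓▓▓   ▓▓▓   ▓▓▓                   
▓▓   ▓▓▓   ▓▓▓   ▓▓▓                   
▓▓   ▓▓▓   ▓▓▓   ▓▓▓                   
  ▓▓▓   ▓▓▓   ▓▓▓   ▓                  
  ▓▓▓   ▓▓▓   ▓▓▓   ▓                  
  ▓▓▓   ▓▓▓   ▓▓▓   ▓                  
                                       
                                       


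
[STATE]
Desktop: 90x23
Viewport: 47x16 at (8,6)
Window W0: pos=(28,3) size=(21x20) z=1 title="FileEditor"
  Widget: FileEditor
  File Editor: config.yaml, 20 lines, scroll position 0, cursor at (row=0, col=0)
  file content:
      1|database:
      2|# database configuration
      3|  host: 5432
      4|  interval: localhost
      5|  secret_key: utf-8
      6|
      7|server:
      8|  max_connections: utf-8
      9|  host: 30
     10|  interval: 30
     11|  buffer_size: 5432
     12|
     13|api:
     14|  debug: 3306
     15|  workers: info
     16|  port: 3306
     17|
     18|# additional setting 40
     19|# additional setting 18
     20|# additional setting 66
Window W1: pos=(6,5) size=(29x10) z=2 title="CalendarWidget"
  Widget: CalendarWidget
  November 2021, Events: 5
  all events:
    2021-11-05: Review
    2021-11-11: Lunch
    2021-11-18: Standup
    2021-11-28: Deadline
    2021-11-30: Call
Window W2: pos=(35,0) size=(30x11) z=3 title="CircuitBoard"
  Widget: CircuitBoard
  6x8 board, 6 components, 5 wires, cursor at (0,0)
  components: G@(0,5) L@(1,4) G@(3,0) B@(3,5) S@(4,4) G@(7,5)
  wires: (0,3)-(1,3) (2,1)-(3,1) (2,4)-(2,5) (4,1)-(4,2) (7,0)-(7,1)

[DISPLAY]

CalendarWidget            ┃┃1               ·  
──────────────────────────┨┃                   
      November 2021       ┃┃2       ·          
o Tu We Th Fr Sa Su       ┃┃        │          
1  2  3  4  5*  6  7      ┃┗━━━━━━━━━━━━━━━━━━━
8  9 10 11* 12 13 14      ┃            ░┃      
5 16 17 18* 19 20 21      ┃:           ░┃      
2 23 24 25 26 27 28*      ┃connections:░┃      
━━━━━━━━━━━━━━━━━━━━━━━━━━┛: 30        ░┃      
                    ┃  interval: 30    ░┃      
                    ┃  buffer_size: 543░┃      
                    ┃                  ░┃      
                    ┃api:              ░┃      
                    ┃  debug: 3306     ░┃      
                    ┃  workers: info   ░┃      
                    ┃  port: 3306      ▼┃      


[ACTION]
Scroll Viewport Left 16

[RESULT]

      ┃ CalendarWidget            ┃┃1          
      ┠───────────────────────────┨┃           
      ┃       November 2021       ┃┃2       ·  
      ┃Mo Tu We Th Fr Sa Su       ┃┃        │  
      ┃ 1  2  3  4  5*  6  7      ┃┗━━━━━━━━━━━
      ┃ 8  9 10 11* 12 13 14      ┃            
      ┃15 16 17 18* 19 20 21      ┃:           
      ┃22 23 24 25 26 27 28*      ┃connections:
      ┗━━━━━━━━━━━━━━━━━━━━━━━━━━━┛: 30        
                            ┃  interval: 30    
                            ┃  buffer_size: 543
                            ┃                  
                            ┃api:              
                            ┃  debug: 3306     
                            ┃  workers: info   
                            ┃  port: 3306      


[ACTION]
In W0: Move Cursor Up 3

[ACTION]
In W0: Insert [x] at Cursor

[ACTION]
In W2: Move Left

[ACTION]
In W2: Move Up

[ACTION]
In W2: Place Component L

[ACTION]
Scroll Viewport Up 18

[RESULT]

                                   ┏━━━━━━━━━━━
                                   ┃ CircuitBoa
                                   ┠───────────
                            ┏━━━━━━┃   0 1 2 3 
                            ┃ FileE┃0  [L]     
      ┏━━━━━━━━━━━━━━━━━━━━━━━━━━━┓┃           
      ┃ CalendarWidget            ┃┃1          
      ┠───────────────────────────┨┃           
      ┃       November 2021       ┃┃2       ·  
      ┃Mo Tu We Th Fr Sa Su       ┃┃        │  
      ┃ 1  2  3  4  5*  6  7      ┃┗━━━━━━━━━━━
      ┃ 8  9 10 11* 12 13 14      ┃            
      ┃15 16 17 18* 19 20 21      ┃:           
      ┃22 23 24 25 26 27 28*      ┃connections:
      ┗━━━━━━━━━━━━━━━━━━━━━━━━━━━┛: 30        
                            ┃  interval: 30    


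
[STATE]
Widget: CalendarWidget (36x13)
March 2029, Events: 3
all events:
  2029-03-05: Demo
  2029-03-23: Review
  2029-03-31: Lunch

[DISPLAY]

             March 2029             
Mo Tu We Th Fr Sa Su                
          1  2  3  4                
 5*  6  7  8  9 10 11               
12 13 14 15 16 17 18                
19 20 21 22 23* 24 25               
26 27 28 29 30 31*                  
                                    
                                    
                                    
                                    
                                    
                                    


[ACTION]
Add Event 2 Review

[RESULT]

             March 2029             
Mo Tu We Th Fr Sa Su                
          1  2*  3  4               
 5*  6  7  8  9 10 11               
12 13 14 15 16 17 18                
19 20 21 22 23* 24 25               
26 27 28 29 30 31*                  
                                    
                                    
                                    
                                    
                                    
                                    


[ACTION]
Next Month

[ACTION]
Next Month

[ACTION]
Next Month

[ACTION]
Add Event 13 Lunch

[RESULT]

             June 2029              
Mo Tu We Th Fr Sa Su                
             1  2  3                
 4  5  6  7  8  9 10                
11 12 13* 14 15 16 17               
18 19 20 21 22 23 24                
25 26 27 28 29 30                   
                                    
                                    
                                    
                                    
                                    
                                    


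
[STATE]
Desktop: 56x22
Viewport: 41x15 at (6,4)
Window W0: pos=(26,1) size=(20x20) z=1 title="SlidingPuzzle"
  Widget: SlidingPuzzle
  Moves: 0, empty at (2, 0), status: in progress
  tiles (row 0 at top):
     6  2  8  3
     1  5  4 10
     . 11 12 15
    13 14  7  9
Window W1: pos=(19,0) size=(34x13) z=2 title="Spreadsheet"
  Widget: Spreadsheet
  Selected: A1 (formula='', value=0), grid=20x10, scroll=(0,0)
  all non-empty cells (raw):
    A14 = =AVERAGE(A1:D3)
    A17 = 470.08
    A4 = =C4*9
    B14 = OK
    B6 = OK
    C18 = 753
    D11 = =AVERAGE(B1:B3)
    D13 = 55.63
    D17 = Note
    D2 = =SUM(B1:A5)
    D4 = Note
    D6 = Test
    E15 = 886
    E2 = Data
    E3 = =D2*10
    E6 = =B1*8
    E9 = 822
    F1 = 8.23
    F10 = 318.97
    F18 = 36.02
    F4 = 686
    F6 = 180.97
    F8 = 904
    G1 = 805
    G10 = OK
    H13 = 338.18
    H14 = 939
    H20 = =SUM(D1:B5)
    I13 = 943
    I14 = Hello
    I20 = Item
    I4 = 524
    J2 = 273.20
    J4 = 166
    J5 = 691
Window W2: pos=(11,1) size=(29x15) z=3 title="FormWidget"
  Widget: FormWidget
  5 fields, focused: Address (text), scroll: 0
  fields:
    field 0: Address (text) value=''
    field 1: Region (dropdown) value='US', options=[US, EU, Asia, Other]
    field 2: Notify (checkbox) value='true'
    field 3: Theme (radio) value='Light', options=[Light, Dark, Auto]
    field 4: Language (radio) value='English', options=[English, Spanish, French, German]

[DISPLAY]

     ┃> Address:    [           ]┃   C   
     ┃  Region:     [US        ▼]┃-------
     ┃  Notify:     [x]          ┃       
     ┃  Theme:      (●) Light  ( ┃       
     ┃  Language:   (●) English  ┃       
     ┃                           ┃       
     ┃                           ┃       
     ┃                           ┃       
     ┃                           ┃━━━━━━━
     ┃                           ┃     ┃ 
     ┃                           ┃     ┃ 
     ┗━━━━━━━━━━━━━━━━━━━━━━━━━━━┛     ┃ 
                    ┃                  ┃ 
                    ┃                  ┃ 
                    ┃                  ┃ 


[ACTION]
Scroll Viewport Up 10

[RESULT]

             ┏━━━━━━━━━━━━━━━━━━━━━━━━━━━
     ┏━━━━━━━━━━━━━━━━━━━━━━━━━━━┓       
     ┃ FormWidget                ┃───────
     ┠───────────────────────────┨       
     ┃> Address:    [           ]┃   C   
     ┃  Region:     [US        ▼]┃-------
     ┃  Notify:     [x]          ┃       
     ┃  Theme:      (●) Light  ( ┃       
     ┃  Language:   (●) English  ┃       
     ┃                           ┃       
     ┃                           ┃       
     ┃                           ┃       
     ┃                           ┃━━━━━━━
     ┃                           ┃     ┃ 
     ┃                           ┃     ┃ 


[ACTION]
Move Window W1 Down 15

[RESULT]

                                         
     ┏━━━━━━━━━━━━━━━━━━━━━━━━━━━┓━━━━━┓ 
     ┃ FormWidget                ┃e    ┃ 
     ┠───────────────────────────┨─────┨ 
     ┃> Address:    [           ]┃──┬──┃ 
     ┃  Region:     [US        ▼]┃8 │  ┃ 
     ┃  Notify:     [x]          ┃──┼──┃ 
     ┃  Theme:      (●) Light  ( ┃4 │ 1┃ 
     ┃  Language:   (●) English  ┃──┼──┃ 
     ┃                           ┃━━━━━━━
     ┃                           ┃       
     ┃                           ┃───────
     ┃                           ┃       
     ┃                           ┃   C   
     ┃                           ┃-------


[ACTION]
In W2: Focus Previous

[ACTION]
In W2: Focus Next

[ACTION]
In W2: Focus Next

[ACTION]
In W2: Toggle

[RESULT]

                                         
     ┏━━━━━━━━━━━━━━━━━━━━━━━━━━━┓━━━━━┓ 
     ┃ FormWidget                ┃e    ┃ 
     ┠───────────────────────────┨─────┨ 
     ┃  Address:    [           ]┃──┬──┃ 
     ┃> Region:     [US        ▼]┃8 │  ┃ 
     ┃  Notify:     [x]          ┃──┼──┃ 
     ┃  Theme:      (●) Light  ( ┃4 │ 1┃ 
     ┃  Language:   (●) English  ┃──┼──┃ 
     ┃                           ┃━━━━━━━
     ┃                           ┃       
     ┃                           ┃───────
     ┃                           ┃       
     ┃                           ┃   C   
     ┃                           ┃-------


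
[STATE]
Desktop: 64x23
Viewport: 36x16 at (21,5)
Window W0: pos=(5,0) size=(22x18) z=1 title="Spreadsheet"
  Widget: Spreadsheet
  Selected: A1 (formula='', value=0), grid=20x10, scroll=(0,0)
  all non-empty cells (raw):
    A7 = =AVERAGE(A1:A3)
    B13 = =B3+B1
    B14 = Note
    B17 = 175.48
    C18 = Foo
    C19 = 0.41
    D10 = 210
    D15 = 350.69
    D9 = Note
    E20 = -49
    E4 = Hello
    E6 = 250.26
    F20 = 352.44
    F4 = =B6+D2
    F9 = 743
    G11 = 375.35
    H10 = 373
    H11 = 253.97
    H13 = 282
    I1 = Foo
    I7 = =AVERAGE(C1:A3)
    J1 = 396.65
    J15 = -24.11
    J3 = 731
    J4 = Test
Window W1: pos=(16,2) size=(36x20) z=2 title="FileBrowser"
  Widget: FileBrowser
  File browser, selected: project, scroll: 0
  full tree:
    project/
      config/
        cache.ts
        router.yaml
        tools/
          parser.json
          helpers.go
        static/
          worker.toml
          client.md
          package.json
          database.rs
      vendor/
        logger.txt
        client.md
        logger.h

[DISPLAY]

] project/                    ┃     
[+] config/                   ┃     
[+] vendor/                   ┃     
                              ┃     
                              ┃     
                              ┃     
                              ┃     
                              ┃     
                              ┃     
                              ┃     
                              ┃     
                              ┃     
                              ┃     
                              ┃     
                              ┃     
                              ┃     


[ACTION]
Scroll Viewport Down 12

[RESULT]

[+] vendor/                   ┃     
                              ┃     
                              ┃     
                              ┃     
                              ┃     
                              ┃     
                              ┃     
                              ┃     
                              ┃     
                              ┃     
                              ┃     
                              ┃     
                              ┃     
                              ┃     
━━━━━━━━━━━━━━━━━━━━━━━━━━━━━━┛     
                                    


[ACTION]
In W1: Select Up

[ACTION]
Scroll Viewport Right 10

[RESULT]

dor/                   ┃            
                       ┃            
                       ┃            
                       ┃            
                       ┃            
                       ┃            
                       ┃            
                       ┃            
                       ┃            
                       ┃            
                       ┃            
                       ┃            
                       ┃            
                       ┃            
━━━━━━━━━━━━━━━━━━━━━━━┛            
                                    


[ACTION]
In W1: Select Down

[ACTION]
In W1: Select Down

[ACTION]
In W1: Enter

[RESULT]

dor/                   ┃            
r.txt                  ┃            
t.md                   ┃            
r.h                    ┃            
                       ┃            
                       ┃            
                       ┃            
                       ┃            
                       ┃            
                       ┃            
                       ┃            
                       ┃            
                       ┃            
                       ┃            
━━━━━━━━━━━━━━━━━━━━━━━┛            
                                    


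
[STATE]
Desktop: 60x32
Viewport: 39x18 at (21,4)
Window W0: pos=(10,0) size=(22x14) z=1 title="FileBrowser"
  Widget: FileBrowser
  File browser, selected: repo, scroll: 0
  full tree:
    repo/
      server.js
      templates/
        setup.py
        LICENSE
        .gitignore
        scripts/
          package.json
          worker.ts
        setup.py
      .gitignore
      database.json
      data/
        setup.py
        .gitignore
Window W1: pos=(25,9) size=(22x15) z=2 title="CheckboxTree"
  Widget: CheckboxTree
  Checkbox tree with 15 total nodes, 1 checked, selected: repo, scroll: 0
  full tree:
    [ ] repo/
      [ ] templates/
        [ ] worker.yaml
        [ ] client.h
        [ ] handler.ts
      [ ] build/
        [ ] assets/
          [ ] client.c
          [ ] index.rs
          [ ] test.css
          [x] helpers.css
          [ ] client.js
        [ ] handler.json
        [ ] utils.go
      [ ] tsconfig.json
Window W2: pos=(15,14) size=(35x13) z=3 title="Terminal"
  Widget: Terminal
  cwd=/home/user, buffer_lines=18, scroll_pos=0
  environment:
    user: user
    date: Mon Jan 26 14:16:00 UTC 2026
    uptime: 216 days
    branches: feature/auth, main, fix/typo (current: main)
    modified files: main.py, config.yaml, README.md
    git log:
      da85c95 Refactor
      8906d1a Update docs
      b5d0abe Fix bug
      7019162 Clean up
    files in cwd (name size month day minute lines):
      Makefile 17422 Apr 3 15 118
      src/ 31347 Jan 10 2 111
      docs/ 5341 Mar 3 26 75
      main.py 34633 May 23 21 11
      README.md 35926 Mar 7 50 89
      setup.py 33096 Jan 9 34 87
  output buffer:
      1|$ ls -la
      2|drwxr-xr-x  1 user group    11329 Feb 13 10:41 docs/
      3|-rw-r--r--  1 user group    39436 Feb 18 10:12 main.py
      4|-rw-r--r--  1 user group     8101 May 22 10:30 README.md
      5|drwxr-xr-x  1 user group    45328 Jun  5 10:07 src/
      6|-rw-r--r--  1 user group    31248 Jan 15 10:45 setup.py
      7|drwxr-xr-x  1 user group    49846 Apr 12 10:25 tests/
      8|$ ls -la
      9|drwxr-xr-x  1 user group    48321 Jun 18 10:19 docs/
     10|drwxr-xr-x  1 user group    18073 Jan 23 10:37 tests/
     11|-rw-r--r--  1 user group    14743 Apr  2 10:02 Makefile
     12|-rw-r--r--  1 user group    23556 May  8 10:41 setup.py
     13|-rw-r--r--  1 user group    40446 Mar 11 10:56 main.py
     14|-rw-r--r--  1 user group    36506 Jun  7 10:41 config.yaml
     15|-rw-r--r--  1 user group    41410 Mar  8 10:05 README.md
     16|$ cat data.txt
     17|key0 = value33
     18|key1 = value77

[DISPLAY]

.js       ┃                            
mplates/  ┃                            
nore      ┃                            
se.json   ┃                            
ta/       ┃                            
    ┏━━━━━━━━━━━━━━━━━━━━┓             
    ┃ CheckboxTree       ┃             
    ┠────────────────────┨             
    ┃>[-] repo/          ┃             
━━━━┃   [ ] templates/   ┃             
━━━━━━━━━━━━━━━━━━━━━━━━━━━━┓          
inal                        ┃          
────────────────────────────┨          
-la                         ┃          
-xr-x  1 user group    11329┃          
--r--  1 user group    39436┃          
--r--  1 user group     8101┃          
-xr-x  1 user group    45328┃          


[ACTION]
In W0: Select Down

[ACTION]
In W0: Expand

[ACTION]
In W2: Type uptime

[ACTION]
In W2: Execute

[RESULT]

.js       ┃                            
mplates/  ┃                            
nore      ┃                            
se.json   ┃                            
ta/       ┃                            
    ┏━━━━━━━━━━━━━━━━━━━━┓             
    ┃ CheckboxTree       ┃             
    ┠────────────────────┨             
    ┃>[-] repo/          ┃             
━━━━┃   [ ] templates/   ┃             
━━━━━━━━━━━━━━━━━━━━━━━━━━━━┓          
inal                        ┃          
────────────────────────────┨          
--r--  1 user group    40446┃          
--r--  1 user group    36506┃          
--r--  1 user group    41410┃          
 data.txt                   ┃          
= value33                   ┃          


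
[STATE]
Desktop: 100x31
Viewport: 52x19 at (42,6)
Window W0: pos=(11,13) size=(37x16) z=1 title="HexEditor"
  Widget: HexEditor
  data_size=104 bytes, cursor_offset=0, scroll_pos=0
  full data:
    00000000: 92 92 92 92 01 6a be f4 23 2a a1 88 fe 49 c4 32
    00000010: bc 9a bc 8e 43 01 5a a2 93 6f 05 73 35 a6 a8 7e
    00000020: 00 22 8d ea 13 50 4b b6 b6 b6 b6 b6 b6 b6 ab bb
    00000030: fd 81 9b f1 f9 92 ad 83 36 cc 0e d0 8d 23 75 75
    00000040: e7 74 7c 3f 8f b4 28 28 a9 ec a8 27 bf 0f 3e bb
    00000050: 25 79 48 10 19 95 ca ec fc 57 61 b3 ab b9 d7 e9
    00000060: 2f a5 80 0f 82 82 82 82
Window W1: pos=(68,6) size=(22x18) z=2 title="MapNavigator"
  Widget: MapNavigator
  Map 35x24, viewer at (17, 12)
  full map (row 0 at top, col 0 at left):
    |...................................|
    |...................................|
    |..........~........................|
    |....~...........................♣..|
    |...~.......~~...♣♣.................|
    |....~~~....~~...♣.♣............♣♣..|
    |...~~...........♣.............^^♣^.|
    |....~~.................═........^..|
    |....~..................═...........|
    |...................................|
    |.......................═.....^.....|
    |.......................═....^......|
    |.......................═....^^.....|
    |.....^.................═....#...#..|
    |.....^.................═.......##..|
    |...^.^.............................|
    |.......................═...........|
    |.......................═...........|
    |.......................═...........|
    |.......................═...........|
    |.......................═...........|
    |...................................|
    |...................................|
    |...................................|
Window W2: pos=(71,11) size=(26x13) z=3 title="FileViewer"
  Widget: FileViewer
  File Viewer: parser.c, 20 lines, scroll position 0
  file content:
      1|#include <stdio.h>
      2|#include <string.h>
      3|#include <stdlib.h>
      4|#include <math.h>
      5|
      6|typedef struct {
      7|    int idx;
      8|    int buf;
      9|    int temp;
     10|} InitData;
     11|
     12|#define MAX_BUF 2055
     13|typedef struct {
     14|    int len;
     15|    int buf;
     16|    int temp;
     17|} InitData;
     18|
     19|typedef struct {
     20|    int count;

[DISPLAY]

                          ┏━━━━━━━━━━━━━━━━━━━━┓    
                          ┃ MapNavigator       ┃    
                          ┠────────────────────┨    
                          ┃....~~...♣.♣........┃    
                          ┃.........♣..........┃    
                          ┃..┏━━━━━━━━━━━━━━━━━━━━━━
                          ┃..┃ FileViewer           
━━━━━┓                    ┃..┠──────────────────────
     ┃                    ┃..┃#include <stdio.h>    
─────┨                    ┃..┃#include <string.h>   
 f4  ┃                    ┃..┃#include <stdlib.h>   
 a2  ┃                    ┃..┃#include <math.h>     
 b6  ┃                    ┃..┃                      
 83  ┃                    ┃..┃typedef struct {      
 28  ┃                    ┃..┃    int idx;          
 ec  ┃                    ┃..┃    int buf;          
 82  ┃                    ┃..┃    int temp;         
     ┃                    ┗━━┗━━━━━━━━━━━━━━━━━━━━━━
     ┃                                              


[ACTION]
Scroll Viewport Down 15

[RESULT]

                          ┃..┃ FileViewer           
━━━━━┓                    ┃..┠──────────────────────
     ┃                    ┃..┃#include <stdio.h>    
─────┨                    ┃..┃#include <string.h>   
 f4  ┃                    ┃..┃#include <stdlib.h>   
 a2  ┃                    ┃..┃#include <math.h>     
 b6  ┃                    ┃..┃                      
 83  ┃                    ┃..┃typedef struct {      
 28  ┃                    ┃..┃    int idx;          
 ec  ┃                    ┃..┃    int buf;          
 82  ┃                    ┃..┃    int temp;         
     ┃                    ┗━━┗━━━━━━━━━━━━━━━━━━━━━━
     ┃                                              
     ┃                                              
     ┃                                              
     ┃                                              
━━━━━┛                                              
                                                    
                                                    


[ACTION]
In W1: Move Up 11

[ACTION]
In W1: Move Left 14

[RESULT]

                          ┃  ┃ FileViewer           
━━━━━┓                    ┃  ┠──────────────────────
     ┃                    ┃  ┃#include <stdio.h>    
─────┨                    ┃  ┃#include <string.h>   
 f4  ┃                    ┃  ┃#include <stdlib.h>   
 a2  ┃                    ┃  ┃#include <math.h>     
 b6  ┃                    ┃  ┃                      
 83  ┃                    ┃  ┃typedef struct {      
 28  ┃                    ┃  ┃    int idx;          
 ec  ┃                    ┃  ┃    int buf;          
 82  ┃                    ┃  ┃    int temp;         
     ┃                    ┗━━┗━━━━━━━━━━━━━━━━━━━━━━
     ┃                                              
     ┃                                              
     ┃                                              
     ┃                                              
━━━━━┛                                              
                                                    
                                                    
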